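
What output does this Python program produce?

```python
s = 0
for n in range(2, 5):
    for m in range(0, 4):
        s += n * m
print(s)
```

54

n=2,m=0: s = 0+0 = 0
n=2,m=1: s = 0+2 = 2
n=2,m=2: s = 2+4 = 6
n=2,m=3: s = 6+6 = 12
n=3,m=0: s = 12+0 = 12
n=3,m=1: s = 12+3 = 15
n=3,m=2: s = 15+6 = 21
n=3,m=3: s = 21+9 = 30
n=4,m=0: s = 30+0 = 30
n=4,m=1: s = 30+4 = 34
n=4,m=2: s = 34+8 = 42
n=4,m=3: s = 42+12 = 54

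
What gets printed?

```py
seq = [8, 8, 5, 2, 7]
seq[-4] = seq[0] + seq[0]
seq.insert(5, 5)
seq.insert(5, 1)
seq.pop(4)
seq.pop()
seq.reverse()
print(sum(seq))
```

32

seq[-4] = seq[0]+seq[0] = 8+8 = 16 → [8, 16, 5, 2, 7]
insert 5 at 5 → [8, 16, 5, 2, 7, 5]
insert 1 at 5 → [8, 16, 5, 2, 7, 1, 5]
pop(4) removes 7 → [8, 16, 5, 2, 1, 5]
pop() removes 5 → [8, 16, 5, 2, 1]
reverse → [1, 2, 5, 16, 8]
sum = 32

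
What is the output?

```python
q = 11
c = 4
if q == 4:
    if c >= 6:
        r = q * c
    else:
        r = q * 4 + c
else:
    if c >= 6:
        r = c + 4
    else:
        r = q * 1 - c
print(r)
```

q=11, c=4
q == 4 is False; c >= 6 is False
→ r = q * 1 - c = 7

7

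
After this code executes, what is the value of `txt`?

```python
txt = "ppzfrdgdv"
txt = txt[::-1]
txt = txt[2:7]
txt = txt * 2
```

reverse → 'vdgdrfzpp'
slice [2:7] → 'gdrfz'
repeat ×2 → 'gdrfzgdrfz'

'gdrfzgdrfz'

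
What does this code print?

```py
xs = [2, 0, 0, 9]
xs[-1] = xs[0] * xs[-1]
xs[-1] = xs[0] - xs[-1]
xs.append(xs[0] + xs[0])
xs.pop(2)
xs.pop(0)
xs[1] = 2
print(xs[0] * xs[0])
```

xs[-1] = xs[0]*xs[-1] = 2*9 = 18 → [2, 0, 0, 18]
xs[-1] = xs[0]-xs[-1] = 2-18 = -16 → [2, 0, 0, -16]
append xs[0]+xs[0] = 2+2 = 4 → [2, 0, 0, -16, 4]
pop(2) removes 0 → [2, 0, -16, 4]
pop(0) removes 2 → [0, -16, 4]
xs[1] = 2 → [0, 2, 4]
xs[0]*xs[0] = 0*0 = 0

0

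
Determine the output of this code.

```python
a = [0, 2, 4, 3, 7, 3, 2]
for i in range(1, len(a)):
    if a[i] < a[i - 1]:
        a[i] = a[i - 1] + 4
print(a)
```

[0, 2, 4, 8, 12, 16, 20]

i=1: 2>=0, unchanged → [0, 2, 4, 3, 7, 3, 2]
i=2: 4>=2, unchanged → [0, 2, 4, 3, 7, 3, 2]
i=3: 3<4, a[3] = 4+4 = 8 → [0, 2, 4, 8, 7, 3, 2]
i=4: 7<8, a[4] = 8+4 = 12 → [0, 2, 4, 8, 12, 3, 2]
i=5: 3<12, a[5] = 12+4 = 16 → [0, 2, 4, 8, 12, 16, 2]
i=6: 2<16, a[6] = 16+4 = 20 → [0, 2, 4, 8, 12, 16, 20]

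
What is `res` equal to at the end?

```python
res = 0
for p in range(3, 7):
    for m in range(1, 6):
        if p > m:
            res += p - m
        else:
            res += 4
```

58

p=3,m=1: 3>1, res = 0+2 = 2
p=3,m=2: 3>2, res = 2+1 = 3
p=3,m=3: not 3>3, res = 3+4 = 7
p=3,m=4: not 3>4, res = 7+4 = 11
p=3,m=5: not 3>5, res = 11+4 = 15
p=4,m=1: 4>1, res = 15+3 = 18
p=4,m=2: 4>2, res = 18+2 = 20
p=4,m=3: 4>3, res = 20+1 = 21
p=4,m=4: not 4>4, res = 21+4 = 25
p=4,m=5: not 4>5, res = 25+4 = 29
p=5,m=1: 5>1, res = 29+4 = 33
p=5,m=2: 5>2, res = 33+3 = 36
p=5,m=3: 5>3, res = 36+2 = 38
p=5,m=4: 5>4, res = 38+1 = 39
p=5,m=5: not 5>5, res = 39+4 = 43
p=6,m=1: 6>1, res = 43+5 = 48
p=6,m=2: 6>2, res = 48+4 = 52
p=6,m=3: 6>3, res = 52+3 = 55
p=6,m=4: 6>4, res = 55+2 = 57
p=6,m=5: 6>5, res = 57+1 = 58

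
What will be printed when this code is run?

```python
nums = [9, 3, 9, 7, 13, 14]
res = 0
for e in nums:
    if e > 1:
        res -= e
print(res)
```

e=9: >1, res = 0-9 = -9
e=3: >1, res = (-9)-3 = -12
e=9: >1, res = (-12)-9 = -21
e=7: >1, res = (-21)-7 = -28
e=13: >1, res = (-28)-13 = -41
e=14: >1, res = (-41)-14 = -55

-55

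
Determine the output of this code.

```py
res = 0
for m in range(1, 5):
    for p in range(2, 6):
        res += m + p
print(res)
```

m=1,p=2: res = 0+3 = 3
m=1,p=3: res = 3+4 = 7
m=1,p=4: res = 7+5 = 12
m=1,p=5: res = 12+6 = 18
m=2,p=2: res = 18+4 = 22
m=2,p=3: res = 22+5 = 27
m=2,p=4: res = 27+6 = 33
m=2,p=5: res = 33+7 = 40
m=3,p=2: res = 40+5 = 45
m=3,p=3: res = 45+6 = 51
m=3,p=4: res = 51+7 = 58
m=3,p=5: res = 58+8 = 66
m=4,p=2: res = 66+6 = 72
m=4,p=3: res = 72+7 = 79
m=4,p=4: res = 79+8 = 87
m=4,p=5: res = 87+9 = 96

96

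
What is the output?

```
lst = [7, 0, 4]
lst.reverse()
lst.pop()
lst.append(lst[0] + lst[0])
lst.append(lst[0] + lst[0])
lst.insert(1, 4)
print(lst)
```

[4, 4, 0, 8, 8]

reverse → [4, 0, 7]
pop() removes 7 → [4, 0]
append lst[0]+lst[0] = 4+4 = 8 → [4, 0, 8]
append lst[0]+lst[0] = 4+4 = 8 → [4, 0, 8, 8]
insert 4 at 1 → [4, 4, 0, 8, 8]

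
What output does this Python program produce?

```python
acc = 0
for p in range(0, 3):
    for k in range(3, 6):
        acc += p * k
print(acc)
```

36

p=0,k=3: acc = 0+0 = 0
p=0,k=4: acc = 0+0 = 0
p=0,k=5: acc = 0+0 = 0
p=1,k=3: acc = 0+3 = 3
p=1,k=4: acc = 3+4 = 7
p=1,k=5: acc = 7+5 = 12
p=2,k=3: acc = 12+6 = 18
p=2,k=4: acc = 18+8 = 26
p=2,k=5: acc = 26+10 = 36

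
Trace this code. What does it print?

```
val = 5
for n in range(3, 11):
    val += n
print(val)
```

57

n=3: val = 5+3 = 8
n=4: val = 8+4 = 12
n=5: val = 12+5 = 17
n=6: val = 17+6 = 23
n=7: val = 23+7 = 30
n=8: val = 30+8 = 38
n=9: val = 38+9 = 47
n=10: val = 47+10 = 57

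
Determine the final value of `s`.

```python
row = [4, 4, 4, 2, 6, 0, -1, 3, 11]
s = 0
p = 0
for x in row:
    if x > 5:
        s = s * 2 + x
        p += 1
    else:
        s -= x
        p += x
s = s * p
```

-666

x=4: not >5, s = 0-4 = -4; p=4
x=4: not >5, s = (-4)-4 = -8; p=8
x=4: not >5, s = (-8)-4 = -12; p=12
x=2: not >5, s = (-12)-2 = -14; p=14
x=6: >5, s = (-14)*2+6 = -22; p=15
x=0: not >5, s = (-22)-0 = -22; p=15
x=-1: not >5, s = (-22)-(-1) = -21; p=14
x=3: not >5, s = (-21)-3 = -24; p=17
x=11: >5, s = (-24)*2+11 = -37; p=18
s*p = (-37)*18 = -666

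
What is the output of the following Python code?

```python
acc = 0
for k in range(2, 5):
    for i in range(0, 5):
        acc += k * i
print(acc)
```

k=2,i=0: acc = 0+0 = 0
k=2,i=1: acc = 0+2 = 2
k=2,i=2: acc = 2+4 = 6
k=2,i=3: acc = 6+6 = 12
k=2,i=4: acc = 12+8 = 20
k=3,i=0: acc = 20+0 = 20
k=3,i=1: acc = 20+3 = 23
k=3,i=2: acc = 23+6 = 29
k=3,i=3: acc = 29+9 = 38
k=3,i=4: acc = 38+12 = 50
k=4,i=0: acc = 50+0 = 50
k=4,i=1: acc = 50+4 = 54
k=4,i=2: acc = 54+8 = 62
k=4,i=3: acc = 62+12 = 74
k=4,i=4: acc = 74+16 = 90

90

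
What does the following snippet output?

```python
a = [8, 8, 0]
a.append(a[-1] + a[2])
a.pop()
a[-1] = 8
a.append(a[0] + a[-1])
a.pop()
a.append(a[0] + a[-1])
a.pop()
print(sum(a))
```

append a[-1]+a[2] = 0+0 = 0 → [8, 8, 0, 0]
pop() removes 0 → [8, 8, 0]
a[-1] = 8 → [8, 8, 8]
append a[0]+a[-1] = 8+8 = 16 → [8, 8, 8, 16]
pop() removes 16 → [8, 8, 8]
append a[0]+a[-1] = 8+8 = 16 → [8, 8, 8, 16]
pop() removes 16 → [8, 8, 8]
sum = 24

24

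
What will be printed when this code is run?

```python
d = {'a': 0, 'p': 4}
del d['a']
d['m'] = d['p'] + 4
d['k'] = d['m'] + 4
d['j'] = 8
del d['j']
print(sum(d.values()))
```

del 'a' → {'p': 4}
d['m'] = d['p']+4 = 8 → {'p': 4, 'm': 8}
d['k'] = d['m']+4 = 12 → {'p': 4, 'm': 8, 'k': 12}
d['j'] = 8 → {'p': 4, 'm': 8, 'k': 12, 'j': 8}
del 'j' → {'p': 4, 'm': 8, 'k': 12}
sum of values = 24

24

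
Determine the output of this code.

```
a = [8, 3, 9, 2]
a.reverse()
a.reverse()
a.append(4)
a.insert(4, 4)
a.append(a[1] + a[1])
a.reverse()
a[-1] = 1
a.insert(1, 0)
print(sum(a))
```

29

reverse → [2, 9, 3, 8]
reverse → [8, 3, 9, 2]
append 4 → [8, 3, 9, 2, 4]
insert 4 at 4 → [8, 3, 9, 2, 4, 4]
append a[1]+a[1] = 3+3 = 6 → [8, 3, 9, 2, 4, 4, 6]
reverse → [6, 4, 4, 2, 9, 3, 8]
a[-1] = 1 → [6, 4, 4, 2, 9, 3, 1]
insert 0 at 1 → [6, 0, 4, 4, 2, 9, 3, 1]
sum = 29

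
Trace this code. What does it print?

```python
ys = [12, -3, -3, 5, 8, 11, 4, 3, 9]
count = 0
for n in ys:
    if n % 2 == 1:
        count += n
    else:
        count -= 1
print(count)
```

19

n=12: not odd, count = 0-1 = -1
n=-3: odd, count = (-1)+(-3) = -4
n=-3: odd, count = (-4)+(-3) = -7
n=5: odd, count = (-7)+5 = -2
n=8: not odd, count = (-2)-1 = -3
n=11: odd, count = (-3)+11 = 8
n=4: not odd, count = 8-1 = 7
n=3: odd, count = 7+3 = 10
n=9: odd, count = 10+9 = 19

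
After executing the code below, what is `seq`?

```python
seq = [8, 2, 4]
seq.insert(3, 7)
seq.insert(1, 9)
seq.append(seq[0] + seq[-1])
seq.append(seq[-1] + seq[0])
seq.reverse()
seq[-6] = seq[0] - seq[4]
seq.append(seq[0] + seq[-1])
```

[23, 21, 7, 4, 2, 9, 8, 31]

insert 7 at 3 → [8, 2, 4, 7]
insert 9 at 1 → [8, 9, 2, 4, 7]
append seq[0]+seq[-1] = 8+7 = 15 → [8, 9, 2, 4, 7, 15]
append seq[-1]+seq[0] = 15+8 = 23 → [8, 9, 2, 4, 7, 15, 23]
reverse → [23, 15, 7, 4, 2, 9, 8]
seq[-6] = seq[0]-seq[4] = 23-2 = 21 → [23, 21, 7, 4, 2, 9, 8]
append seq[0]+seq[-1] = 23+8 = 31 → [23, 21, 7, 4, 2, 9, 8, 31]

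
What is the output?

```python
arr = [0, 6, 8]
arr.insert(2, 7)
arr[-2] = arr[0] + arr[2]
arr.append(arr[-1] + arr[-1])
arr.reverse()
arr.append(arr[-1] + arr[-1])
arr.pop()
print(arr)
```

insert 7 at 2 → [0, 6, 7, 8]
arr[-2] = arr[0]+arr[2] = 0+7 = 7 → [0, 6, 7, 8]
append arr[-1]+arr[-1] = 8+8 = 16 → [0, 6, 7, 8, 16]
reverse → [16, 8, 7, 6, 0]
append arr[-1]+arr[-1] = 0+0 = 0 → [16, 8, 7, 6, 0, 0]
pop() removes 0 → [16, 8, 7, 6, 0]

[16, 8, 7, 6, 0]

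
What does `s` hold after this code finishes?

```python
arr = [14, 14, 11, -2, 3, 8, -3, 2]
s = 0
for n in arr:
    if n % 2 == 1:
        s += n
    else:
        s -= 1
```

6

n=14: not odd, s = 0-1 = -1
n=14: not odd, s = (-1)-1 = -2
n=11: odd, s = (-2)+11 = 9
n=-2: not odd, s = 9-1 = 8
n=3: odd, s = 8+3 = 11
n=8: not odd, s = 11-1 = 10
n=-3: odd, s = 10+(-3) = 7
n=2: not odd, s = 7-1 = 6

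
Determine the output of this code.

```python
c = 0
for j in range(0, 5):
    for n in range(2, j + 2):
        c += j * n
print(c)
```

95

j=1,n=2: c = 0+2 = 2
j=2,n=2: c = 2+4 = 6
j=2,n=3: c = 6+6 = 12
j=3,n=2: c = 12+6 = 18
j=3,n=3: c = 18+9 = 27
j=3,n=4: c = 27+12 = 39
j=4,n=2: c = 39+8 = 47
j=4,n=3: c = 47+12 = 59
j=4,n=4: c = 59+16 = 75
j=4,n=5: c = 75+20 = 95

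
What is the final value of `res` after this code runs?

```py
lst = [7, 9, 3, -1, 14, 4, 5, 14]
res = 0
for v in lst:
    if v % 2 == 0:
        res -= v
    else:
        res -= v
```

v=7: not even, res = 0-7 = -7
v=9: not even, res = (-7)-9 = -16
v=3: not even, res = (-16)-3 = -19
v=-1: not even, res = (-19)-(-1) = -18
v=14: even, res = (-18)-14 = -32
v=4: even, res = (-32)-4 = -36
v=5: not even, res = (-36)-5 = -41
v=14: even, res = (-41)-14 = -55

-55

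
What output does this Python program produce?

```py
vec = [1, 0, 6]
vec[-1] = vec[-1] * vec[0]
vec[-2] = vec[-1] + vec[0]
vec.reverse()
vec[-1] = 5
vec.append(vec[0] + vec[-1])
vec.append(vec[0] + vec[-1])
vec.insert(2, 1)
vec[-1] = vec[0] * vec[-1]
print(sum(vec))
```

vec[-1] = vec[-1]*vec[0] = 6*1 = 6 → [1, 0, 6]
vec[-2] = vec[-1]+vec[0] = 6+1 = 7 → [1, 7, 6]
reverse → [6, 7, 1]
vec[-1] = 5 → [6, 7, 5]
append vec[0]+vec[-1] = 6+5 = 11 → [6, 7, 5, 11]
append vec[0]+vec[-1] = 6+11 = 17 → [6, 7, 5, 11, 17]
insert 1 at 2 → [6, 7, 1, 5, 11, 17]
vec[-1] = vec[0]*vec[-1] = 6*17 = 102 → [6, 7, 1, 5, 11, 102]
sum = 132

132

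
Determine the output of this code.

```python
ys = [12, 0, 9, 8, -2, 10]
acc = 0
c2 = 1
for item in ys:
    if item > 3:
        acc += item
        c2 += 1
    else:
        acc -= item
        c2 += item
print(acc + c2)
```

item=12: >3, acc = 0+12 = 12; c2=2
item=0: not >3, acc = 12-0 = 12; c2=2
item=9: >3, acc = 12+9 = 21; c2=3
item=8: >3, acc = 21+8 = 29; c2=4
item=-2: not >3, acc = 29-(-2) = 31; c2=2
item=10: >3, acc = 31+10 = 41; c2=3
acc+c2 = 41+3 = 44

44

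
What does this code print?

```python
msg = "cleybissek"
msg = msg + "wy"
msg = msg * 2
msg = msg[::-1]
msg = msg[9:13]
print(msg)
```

+ 'wy' → 'cleybissekwy'
repeat ×2 → 'cleybissekwycleybissekwy'
reverse → 'ywkessibyelcywkessibyelc'
slice [9:13] → 'elcy'

elcy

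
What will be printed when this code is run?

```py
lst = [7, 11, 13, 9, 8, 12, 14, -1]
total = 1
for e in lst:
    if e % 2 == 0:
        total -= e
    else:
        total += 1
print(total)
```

-28

e=7: not even, total = 1+1 = 2
e=11: not even, total = 2+1 = 3
e=13: not even, total = 3+1 = 4
e=9: not even, total = 4+1 = 5
e=8: even, total = 5-8 = -3
e=12: even, total = (-3)-12 = -15
e=14: even, total = (-15)-14 = -29
e=-1: not even, total = (-29)+1 = -28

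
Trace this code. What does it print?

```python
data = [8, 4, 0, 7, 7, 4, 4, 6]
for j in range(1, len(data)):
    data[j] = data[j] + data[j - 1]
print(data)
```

[8, 12, 12, 19, 26, 30, 34, 40]

j=1: data[1] = 4+8 = 12 → [8, 12, 0, 7, 7, 4, 4, 6]
j=2: data[2] = 0+12 = 12 → [8, 12, 12, 7, 7, 4, 4, 6]
j=3: data[3] = 7+12 = 19 → [8, 12, 12, 19, 7, 4, 4, 6]
j=4: data[4] = 7+19 = 26 → [8, 12, 12, 19, 26, 4, 4, 6]
j=5: data[5] = 4+26 = 30 → [8, 12, 12, 19, 26, 30, 4, 6]
j=6: data[6] = 4+30 = 34 → [8, 12, 12, 19, 26, 30, 34, 6]
j=7: data[7] = 6+34 = 40 → [8, 12, 12, 19, 26, 30, 34, 40]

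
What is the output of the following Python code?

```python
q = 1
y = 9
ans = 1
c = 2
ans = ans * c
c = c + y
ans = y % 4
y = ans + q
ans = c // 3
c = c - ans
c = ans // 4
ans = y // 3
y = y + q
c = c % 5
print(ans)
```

0

ans = 1*2 = 2
c = 2+9 = 11
ans = 9%4 = 1
y = 1+1 = 2
ans = 11//3 = 3
c = 11-3 = 8
c = 3//4 = 0
ans = 2//3 = 0
y = 2+1 = 3
c = 0%5 = 0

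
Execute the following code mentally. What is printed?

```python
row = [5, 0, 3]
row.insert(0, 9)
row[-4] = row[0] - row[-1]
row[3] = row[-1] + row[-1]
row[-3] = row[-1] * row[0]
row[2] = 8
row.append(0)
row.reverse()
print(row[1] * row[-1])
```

insert 9 at 0 → [9, 5, 0, 3]
row[-4] = row[0]-row[-1] = 9-3 = 6 → [6, 5, 0, 3]
row[3] = row[-1]+row[-1] = 3+3 = 6 → [6, 5, 0, 6]
row[-3] = row[-1]*row[0] = 6*6 = 36 → [6, 36, 0, 6]
row[2] = 8 → [6, 36, 8, 6]
append 0 → [6, 36, 8, 6, 0]
reverse → [0, 6, 8, 36, 6]
row[1]*row[-1] = 6*6 = 36

36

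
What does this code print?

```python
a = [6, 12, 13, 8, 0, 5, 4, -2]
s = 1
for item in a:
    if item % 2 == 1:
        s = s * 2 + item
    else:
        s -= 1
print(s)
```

item=6: not odd, s = 1-1 = 0
item=12: not odd, s = 0-1 = -1
item=13: odd, s = (-1)*2+13 = 11
item=8: not odd, s = 11-1 = 10
item=0: not odd, s = 10-1 = 9
item=5: odd, s = 9*2+5 = 23
item=4: not odd, s = 23-1 = 22
item=-2: not odd, s = 22-1 = 21

21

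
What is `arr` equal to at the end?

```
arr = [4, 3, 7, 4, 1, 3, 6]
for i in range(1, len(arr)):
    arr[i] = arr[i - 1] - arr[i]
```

i=1: arr[1] = 4-3 = 1 → [4, 1, 7, 4, 1, 3, 6]
i=2: arr[2] = 1-7 = -6 → [4, 1, -6, 4, 1, 3, 6]
i=3: arr[3] = (-6)-4 = -10 → [4, 1, -6, -10, 1, 3, 6]
i=4: arr[4] = (-10)-1 = -11 → [4, 1, -6, -10, -11, 3, 6]
i=5: arr[5] = (-11)-3 = -14 → [4, 1, -6, -10, -11, -14, 6]
i=6: arr[6] = (-14)-6 = -20 → [4, 1, -6, -10, -11, -14, -20]

[4, 1, -6, -10, -11, -14, -20]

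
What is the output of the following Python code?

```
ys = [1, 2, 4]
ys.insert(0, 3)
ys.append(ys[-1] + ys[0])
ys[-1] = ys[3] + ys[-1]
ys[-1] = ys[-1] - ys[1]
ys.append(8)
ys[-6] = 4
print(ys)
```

insert 3 at 0 → [3, 1, 2, 4]
append ys[-1]+ys[0] = 4+3 = 7 → [3, 1, 2, 4, 7]
ys[-1] = ys[3]+ys[-1] = 4+7 = 11 → [3, 1, 2, 4, 11]
ys[-1] = ys[-1]-ys[1] = 11-1 = 10 → [3, 1, 2, 4, 10]
append 8 → [3, 1, 2, 4, 10, 8]
ys[-6] = 4 → [4, 1, 2, 4, 10, 8]

[4, 1, 2, 4, 10, 8]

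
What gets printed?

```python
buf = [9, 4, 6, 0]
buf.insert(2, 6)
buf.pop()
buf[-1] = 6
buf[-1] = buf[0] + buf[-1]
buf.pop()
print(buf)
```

[9, 4, 6]

insert 6 at 2 → [9, 4, 6, 6, 0]
pop() removes 0 → [9, 4, 6, 6]
buf[-1] = 6 → [9, 4, 6, 6]
buf[-1] = buf[0]+buf[-1] = 9+6 = 15 → [9, 4, 6, 15]
pop() removes 15 → [9, 4, 6]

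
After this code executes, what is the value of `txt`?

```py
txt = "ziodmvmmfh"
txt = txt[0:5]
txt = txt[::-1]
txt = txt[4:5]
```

'z'

slice [0:5] → 'ziodm'
reverse → 'mdoiz'
slice [4:5] → 'z'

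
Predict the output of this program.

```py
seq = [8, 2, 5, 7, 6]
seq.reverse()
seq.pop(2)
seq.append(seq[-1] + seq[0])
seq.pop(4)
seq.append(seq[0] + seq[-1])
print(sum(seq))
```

reverse → [6, 7, 5, 2, 8]
pop(2) removes 5 → [6, 7, 2, 8]
append seq[-1]+seq[0] = 8+6 = 14 → [6, 7, 2, 8, 14]
pop(4) removes 14 → [6, 7, 2, 8]
append seq[0]+seq[-1] = 6+8 = 14 → [6, 7, 2, 8, 14]
sum = 37

37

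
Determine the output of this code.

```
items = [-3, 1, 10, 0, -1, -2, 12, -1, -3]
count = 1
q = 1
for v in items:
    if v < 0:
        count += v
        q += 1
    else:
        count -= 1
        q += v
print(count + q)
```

v=-3: <0, count = 1+(-3) = -2; q=2
v=1: not <0, count = (-2)-1 = -3; q=3
v=10: not <0, count = (-3)-1 = -4; q=13
v=0: not <0, count = (-4)-1 = -5; q=13
v=-1: <0, count = (-5)+(-1) = -6; q=14
v=-2: <0, count = (-6)+(-2) = -8; q=15
v=12: not <0, count = (-8)-1 = -9; q=27
v=-1: <0, count = (-9)+(-1) = -10; q=28
v=-3: <0, count = (-10)+(-3) = -13; q=29
count+q = (-13)+29 = 16

16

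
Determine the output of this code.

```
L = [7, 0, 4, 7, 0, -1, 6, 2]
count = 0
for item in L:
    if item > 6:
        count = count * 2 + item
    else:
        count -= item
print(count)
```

6

item=7: >6, count = 0*2+7 = 7
item=0: not >6, count = 7-0 = 7
item=4: not >6, count = 7-4 = 3
item=7: >6, count = 3*2+7 = 13
item=0: not >6, count = 13-0 = 13
item=-1: not >6, count = 13-(-1) = 14
item=6: not >6, count = 14-6 = 8
item=2: not >6, count = 8-2 = 6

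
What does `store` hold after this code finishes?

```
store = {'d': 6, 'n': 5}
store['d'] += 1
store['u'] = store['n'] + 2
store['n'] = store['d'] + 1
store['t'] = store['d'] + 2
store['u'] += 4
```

{'d': 7, 'n': 8, 'u': 11, 't': 9}

store['d'] = 6+1 = 7 → {'d': 7, 'n': 5}
store['u'] = store['n']+2 = 7 → {'d': 7, 'n': 5, 'u': 7}
store['n'] = store['d']+1 = 8 → {'d': 7, 'n': 8, 'u': 7}
store['t'] = store['d']+2 = 9 → {'d': 7, 'n': 8, 'u': 7, 't': 9}
store['u'] = 7+4 = 11 → {'d': 7, 'n': 8, 'u': 11, 't': 9}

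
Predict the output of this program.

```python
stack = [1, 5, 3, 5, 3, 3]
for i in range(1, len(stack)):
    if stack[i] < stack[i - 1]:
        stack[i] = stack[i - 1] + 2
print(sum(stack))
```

46

i=1: 5>=1, unchanged → [1, 5, 3, 5, 3, 3]
i=2: 3<5, stack[2] = 5+2 = 7 → [1, 5, 7, 5, 3, 3]
i=3: 5<7, stack[3] = 7+2 = 9 → [1, 5, 7, 9, 3, 3]
i=4: 3<9, stack[4] = 9+2 = 11 → [1, 5, 7, 9, 11, 3]
i=5: 3<11, stack[5] = 11+2 = 13 → [1, 5, 7, 9, 11, 13]
sum = 46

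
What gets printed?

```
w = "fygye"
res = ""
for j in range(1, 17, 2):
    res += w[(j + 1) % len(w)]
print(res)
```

geyyfgey

j=1: add w[2]='g' → 'g'
j=3: add w[4]='e' → 'ge'
j=5: add w[1]='y' → 'gey'
j=7: add w[3]='y' → 'geyy'
j=9: add w[0]='f' → 'geyyf'
j=11: add w[2]='g' → 'geyyfg'
j=13: add w[4]='e' → 'geyyfge'
j=15: add w[1]='y' → 'geyyfgey'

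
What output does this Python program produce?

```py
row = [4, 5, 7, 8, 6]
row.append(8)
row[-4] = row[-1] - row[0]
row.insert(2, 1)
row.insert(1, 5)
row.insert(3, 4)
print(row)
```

[4, 5, 5, 4, 1, 4, 8, 6, 8]

append 8 → [4, 5, 7, 8, 6, 8]
row[-4] = row[-1]-row[0] = 8-4 = 4 → [4, 5, 4, 8, 6, 8]
insert 1 at 2 → [4, 5, 1, 4, 8, 6, 8]
insert 5 at 1 → [4, 5, 5, 1, 4, 8, 6, 8]
insert 4 at 3 → [4, 5, 5, 4, 1, 4, 8, 6, 8]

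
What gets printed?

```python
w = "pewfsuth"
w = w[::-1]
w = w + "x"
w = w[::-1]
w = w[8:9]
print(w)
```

h

reverse → 'htusfwep'
+ 'x' → 'htusfwepx'
reverse → 'xpewfsuth'
slice [8:9] → 'h'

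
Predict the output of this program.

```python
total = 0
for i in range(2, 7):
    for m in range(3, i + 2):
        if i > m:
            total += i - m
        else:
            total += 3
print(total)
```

37

i=2,m=3: not 2>3, total = 0+3 = 3
i=3,m=3: not 3>3, total = 3+3 = 6
i=3,m=4: not 3>4, total = 6+3 = 9
i=4,m=3: 4>3, total = 9+1 = 10
i=4,m=4: not 4>4, total = 10+3 = 13
i=4,m=5: not 4>5, total = 13+3 = 16
i=5,m=3: 5>3, total = 16+2 = 18
i=5,m=4: 5>4, total = 18+1 = 19
i=5,m=5: not 5>5, total = 19+3 = 22
i=5,m=6: not 5>6, total = 22+3 = 25
i=6,m=3: 6>3, total = 25+3 = 28
i=6,m=4: 6>4, total = 28+2 = 30
i=6,m=5: 6>5, total = 30+1 = 31
i=6,m=6: not 6>6, total = 31+3 = 34
i=6,m=7: not 6>7, total = 34+3 = 37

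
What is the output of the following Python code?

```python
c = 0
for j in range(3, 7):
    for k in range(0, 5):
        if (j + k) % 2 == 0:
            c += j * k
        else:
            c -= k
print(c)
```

j=3,k=0: odd sum, c = 0-0 = 0
j=3,k=1: even sum, c = 0+3 = 3
j=3,k=2: odd sum, c = 3-2 = 1
j=3,k=3: even sum, c = 1+9 = 10
j=3,k=4: odd sum, c = 10-4 = 6
j=4,k=0: even sum, c = 6+0 = 6
j=4,k=1: odd sum, c = 6-1 = 5
j=4,k=2: even sum, c = 5+8 = 13
j=4,k=3: odd sum, c = 13-3 = 10
j=4,k=4: even sum, c = 10+16 = 26
j=5,k=0: odd sum, c = 26-0 = 26
j=5,k=1: even sum, c = 26+5 = 31
j=5,k=2: odd sum, c = 31-2 = 29
j=5,k=3: even sum, c = 29+15 = 44
j=5,k=4: odd sum, c = 44-4 = 40
j=6,k=0: even sum, c = 40+0 = 40
j=6,k=1: odd sum, c = 40-1 = 39
j=6,k=2: even sum, c = 39+12 = 51
j=6,k=3: odd sum, c = 51-3 = 48
j=6,k=4: even sum, c = 48+24 = 72

72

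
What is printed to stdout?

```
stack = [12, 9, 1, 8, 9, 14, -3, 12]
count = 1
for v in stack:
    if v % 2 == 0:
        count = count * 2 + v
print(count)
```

184

v=12: even, count = 1*2+12 = 14
v=9: not even
v=1: not even
v=8: even, count = 14*2+8 = 36
v=9: not even
v=14: even, count = 36*2+14 = 86
v=-3: not even
v=12: even, count = 86*2+12 = 184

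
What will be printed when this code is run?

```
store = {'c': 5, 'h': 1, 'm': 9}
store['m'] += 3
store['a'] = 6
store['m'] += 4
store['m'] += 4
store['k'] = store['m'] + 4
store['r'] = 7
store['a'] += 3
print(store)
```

store['m'] = 9+3 = 12 → {'c': 5, 'h': 1, 'm': 12}
store['a'] = 6 → {'c': 5, 'h': 1, 'm': 12, 'a': 6}
store['m'] = 12+4 = 16 → {'c': 5, 'h': 1, 'm': 16, 'a': 6}
store['m'] = 16+4 = 20 → {'c': 5, 'h': 1, 'm': 20, 'a': 6}
store['k'] = store['m']+4 = 24 → {'c': 5, 'h': 1, 'm': 20, 'a': 6, 'k': 24}
store['r'] = 7 → {'c': 5, 'h': 1, 'm': 20, 'a': 6, 'k': 24, 'r': 7}
store['a'] = 6+3 = 9 → {'c': 5, 'h': 1, 'm': 20, 'a': 9, 'k': 24, 'r': 7}

{'c': 5, 'h': 1, 'm': 20, 'a': 9, 'k': 24, 'r': 7}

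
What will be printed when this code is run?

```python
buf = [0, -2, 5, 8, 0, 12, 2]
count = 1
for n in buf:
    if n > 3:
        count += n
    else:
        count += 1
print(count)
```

n=0: not >3, count = 1+1 = 2
n=-2: not >3, count = 2+1 = 3
n=5: >3, count = 3+5 = 8
n=8: >3, count = 8+8 = 16
n=0: not >3, count = 16+1 = 17
n=12: >3, count = 17+12 = 29
n=2: not >3, count = 29+1 = 30

30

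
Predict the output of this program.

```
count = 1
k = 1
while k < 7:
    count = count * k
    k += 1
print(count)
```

k=1: count = 1*1 = 1
k=2: count = 1*2 = 2
k=3: count = 2*3 = 6
k=4: count = 6*4 = 24
k=5: count = 24*5 = 120
k=6: count = 120*6 = 720

720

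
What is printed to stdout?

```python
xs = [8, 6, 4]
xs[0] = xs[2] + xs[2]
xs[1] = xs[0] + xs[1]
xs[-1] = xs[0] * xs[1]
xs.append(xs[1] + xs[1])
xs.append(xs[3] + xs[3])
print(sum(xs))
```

218

xs[0] = xs[2]+xs[2] = 4+4 = 8 → [8, 6, 4]
xs[1] = xs[0]+xs[1] = 8+6 = 14 → [8, 14, 4]
xs[-1] = xs[0]*xs[1] = 8*14 = 112 → [8, 14, 112]
append xs[1]+xs[1] = 14+14 = 28 → [8, 14, 112, 28]
append xs[3]+xs[3] = 28+28 = 56 → [8, 14, 112, 28, 56]
sum = 218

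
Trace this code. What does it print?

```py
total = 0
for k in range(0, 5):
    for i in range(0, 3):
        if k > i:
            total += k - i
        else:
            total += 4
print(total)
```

k=0,i=0: not 0>0, total = 0+4 = 4
k=0,i=1: not 0>1, total = 4+4 = 8
k=0,i=2: not 0>2, total = 8+4 = 12
k=1,i=0: 1>0, total = 12+1 = 13
k=1,i=1: not 1>1, total = 13+4 = 17
k=1,i=2: not 1>2, total = 17+4 = 21
k=2,i=0: 2>0, total = 21+2 = 23
k=2,i=1: 2>1, total = 23+1 = 24
k=2,i=2: not 2>2, total = 24+4 = 28
k=3,i=0: 3>0, total = 28+3 = 31
k=3,i=1: 3>1, total = 31+2 = 33
k=3,i=2: 3>2, total = 33+1 = 34
k=4,i=0: 4>0, total = 34+4 = 38
k=4,i=1: 4>1, total = 38+3 = 41
k=4,i=2: 4>2, total = 41+2 = 43

43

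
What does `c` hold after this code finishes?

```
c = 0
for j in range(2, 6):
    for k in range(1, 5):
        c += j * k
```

140

j=2,k=1: c = 0+2 = 2
j=2,k=2: c = 2+4 = 6
j=2,k=3: c = 6+6 = 12
j=2,k=4: c = 12+8 = 20
j=3,k=1: c = 20+3 = 23
j=3,k=2: c = 23+6 = 29
j=3,k=3: c = 29+9 = 38
j=3,k=4: c = 38+12 = 50
j=4,k=1: c = 50+4 = 54
j=4,k=2: c = 54+8 = 62
j=4,k=3: c = 62+12 = 74
j=4,k=4: c = 74+16 = 90
j=5,k=1: c = 90+5 = 95
j=5,k=2: c = 95+10 = 105
j=5,k=3: c = 105+15 = 120
j=5,k=4: c = 120+20 = 140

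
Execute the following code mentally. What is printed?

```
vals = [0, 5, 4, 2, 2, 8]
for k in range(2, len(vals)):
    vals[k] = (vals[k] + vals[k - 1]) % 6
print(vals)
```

k=2: vals[2] = (4+5)%6 = 3 → [0, 5, 3, 2, 2, 8]
k=3: vals[3] = (2+3)%6 = 5 → [0, 5, 3, 5, 2, 8]
k=4: vals[4] = (2+5)%6 = 1 → [0, 5, 3, 5, 1, 8]
k=5: vals[5] = (8+1)%6 = 3 → [0, 5, 3, 5, 1, 3]

[0, 5, 3, 5, 1, 3]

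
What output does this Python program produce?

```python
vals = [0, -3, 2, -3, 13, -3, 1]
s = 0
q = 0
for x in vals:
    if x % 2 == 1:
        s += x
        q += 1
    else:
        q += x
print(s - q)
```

x=0: not odd; q=0
x=-3: odd, s = 0+(-3) = -3; q=1
x=2: not odd; q=3
x=-3: odd, s = (-3)+(-3) = -6; q=4
x=13: odd, s = (-6)+13 = 7; q=5
x=-3: odd, s = 7+(-3) = 4; q=6
x=1: odd, s = 4+1 = 5; q=7
s-q = 5-7 = -2

-2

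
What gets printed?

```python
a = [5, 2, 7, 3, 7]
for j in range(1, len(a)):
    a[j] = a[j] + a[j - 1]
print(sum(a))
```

j=1: a[1] = 2+5 = 7 → [5, 7, 7, 3, 7]
j=2: a[2] = 7+7 = 14 → [5, 7, 14, 3, 7]
j=3: a[3] = 3+14 = 17 → [5, 7, 14, 17, 7]
j=4: a[4] = 7+17 = 24 → [5, 7, 14, 17, 24]
sum = 67

67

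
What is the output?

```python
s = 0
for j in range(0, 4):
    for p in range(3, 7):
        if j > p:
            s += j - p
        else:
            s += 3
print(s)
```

j=0,p=3: not 0>3, s = 0+3 = 3
j=0,p=4: not 0>4, s = 3+3 = 6
j=0,p=5: not 0>5, s = 6+3 = 9
j=0,p=6: not 0>6, s = 9+3 = 12
j=1,p=3: not 1>3, s = 12+3 = 15
j=1,p=4: not 1>4, s = 15+3 = 18
j=1,p=5: not 1>5, s = 18+3 = 21
j=1,p=6: not 1>6, s = 21+3 = 24
j=2,p=3: not 2>3, s = 24+3 = 27
j=2,p=4: not 2>4, s = 27+3 = 30
j=2,p=5: not 2>5, s = 30+3 = 33
j=2,p=6: not 2>6, s = 33+3 = 36
j=3,p=3: not 3>3, s = 36+3 = 39
j=3,p=4: not 3>4, s = 39+3 = 42
j=3,p=5: not 3>5, s = 42+3 = 45
j=3,p=6: not 3>6, s = 45+3 = 48

48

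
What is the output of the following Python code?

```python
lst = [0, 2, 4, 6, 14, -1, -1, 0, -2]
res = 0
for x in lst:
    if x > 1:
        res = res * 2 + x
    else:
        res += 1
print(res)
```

x=0: not >1, res = 0+1 = 1
x=2: >1, res = 1*2+2 = 4
x=4: >1, res = 4*2+4 = 12
x=6: >1, res = 12*2+6 = 30
x=14: >1, res = 30*2+14 = 74
x=-1: not >1, res = 74+1 = 75
x=-1: not >1, res = 75+1 = 76
x=0: not >1, res = 76+1 = 77
x=-2: not >1, res = 77+1 = 78

78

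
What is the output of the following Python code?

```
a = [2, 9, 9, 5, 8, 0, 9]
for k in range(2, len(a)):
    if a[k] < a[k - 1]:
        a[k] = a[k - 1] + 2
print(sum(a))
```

k=2: 9>=9, unchanged → [2, 9, 9, 5, 8, 0, 9]
k=3: 5<9, a[3] = 9+2 = 11 → [2, 9, 9, 11, 8, 0, 9]
k=4: 8<11, a[4] = 11+2 = 13 → [2, 9, 9, 11, 13, 0, 9]
k=5: 0<13, a[5] = 13+2 = 15 → [2, 9, 9, 11, 13, 15, 9]
k=6: 9<15, a[6] = 15+2 = 17 → [2, 9, 9, 11, 13, 15, 17]
sum = 76

76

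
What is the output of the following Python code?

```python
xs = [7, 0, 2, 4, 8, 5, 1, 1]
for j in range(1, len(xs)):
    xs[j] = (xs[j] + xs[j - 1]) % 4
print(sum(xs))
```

18

j=1: xs[1] = (0+7)%4 = 3 → [7, 3, 2, 4, 8, 5, 1, 1]
j=2: xs[2] = (2+3)%4 = 1 → [7, 3, 1, 4, 8, 5, 1, 1]
j=3: xs[3] = (4+1)%4 = 1 → [7, 3, 1, 1, 8, 5, 1, 1]
j=4: xs[4] = (8+1)%4 = 1 → [7, 3, 1, 1, 1, 5, 1, 1]
j=5: xs[5] = (5+1)%4 = 2 → [7, 3, 1, 1, 1, 2, 1, 1]
j=6: xs[6] = (1+2)%4 = 3 → [7, 3, 1, 1, 1, 2, 3, 1]
j=7: xs[7] = (1+3)%4 = 0 → [7, 3, 1, 1, 1, 2, 3, 0]
sum = 18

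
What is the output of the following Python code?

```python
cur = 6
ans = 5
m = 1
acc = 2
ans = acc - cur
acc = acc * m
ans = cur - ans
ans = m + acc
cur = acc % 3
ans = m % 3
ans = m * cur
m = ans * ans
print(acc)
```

ans = 2-6 = -4
acc = 2*1 = 2
ans = 6-(-4) = 10
ans = 1+2 = 3
cur = 2%3 = 2
ans = 1%3 = 1
ans = 1*2 = 2
m = 2*2 = 4

2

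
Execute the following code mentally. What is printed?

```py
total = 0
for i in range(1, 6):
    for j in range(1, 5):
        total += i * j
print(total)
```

i=1,j=1: total = 0+1 = 1
i=1,j=2: total = 1+2 = 3
i=1,j=3: total = 3+3 = 6
i=1,j=4: total = 6+4 = 10
i=2,j=1: total = 10+2 = 12
i=2,j=2: total = 12+4 = 16
i=2,j=3: total = 16+6 = 22
i=2,j=4: total = 22+8 = 30
i=3,j=1: total = 30+3 = 33
i=3,j=2: total = 33+6 = 39
i=3,j=3: total = 39+9 = 48
i=3,j=4: total = 48+12 = 60
i=4,j=1: total = 60+4 = 64
i=4,j=2: total = 64+8 = 72
i=4,j=3: total = 72+12 = 84
i=4,j=4: total = 84+16 = 100
i=5,j=1: total = 100+5 = 105
i=5,j=2: total = 105+10 = 115
i=5,j=3: total = 115+15 = 130
i=5,j=4: total = 130+20 = 150

150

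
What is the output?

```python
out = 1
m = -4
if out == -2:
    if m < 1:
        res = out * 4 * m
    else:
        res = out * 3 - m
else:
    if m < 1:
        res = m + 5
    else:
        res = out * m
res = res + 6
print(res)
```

7

out=1, m=-4
out == -2 is False; m < 1 is True
→ res = m + 5 = 1
res = 1+6 = 7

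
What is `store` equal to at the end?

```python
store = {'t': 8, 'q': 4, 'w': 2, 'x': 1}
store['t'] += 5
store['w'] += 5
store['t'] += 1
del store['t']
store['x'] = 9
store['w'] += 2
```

store['t'] = 8+5 = 13 → {'t': 13, 'q': 4, 'w': 2, 'x': 1}
store['w'] = 2+5 = 7 → {'t': 13, 'q': 4, 'w': 7, 'x': 1}
store['t'] = 13+1 = 14 → {'t': 14, 'q': 4, 'w': 7, 'x': 1}
del 't' → {'q': 4, 'w': 7, 'x': 1}
store['x'] = 9 → {'q': 4, 'w': 7, 'x': 9}
store['w'] = 7+2 = 9 → {'q': 4, 'w': 9, 'x': 9}

{'q': 4, 'w': 9, 'x': 9}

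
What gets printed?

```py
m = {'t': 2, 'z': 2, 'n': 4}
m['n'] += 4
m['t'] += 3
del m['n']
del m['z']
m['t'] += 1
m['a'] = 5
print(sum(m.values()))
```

m['n'] = 4+4 = 8 → {'t': 2, 'z': 2, 'n': 8}
m['t'] = 2+3 = 5 → {'t': 5, 'z': 2, 'n': 8}
del 'n' → {'t': 5, 'z': 2}
del 'z' → {'t': 5}
m['t'] = 5+1 = 6 → {'t': 6}
m['a'] = 5 → {'t': 6, 'a': 5}
sum of values = 11

11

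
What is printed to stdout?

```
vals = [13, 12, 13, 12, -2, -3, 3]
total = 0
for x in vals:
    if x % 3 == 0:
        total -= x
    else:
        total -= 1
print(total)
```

-27

x=13: not %3==0, total = 0-1 = -1
x=12: %3==0, total = (-1)-12 = -13
x=13: not %3==0, total = (-13)-1 = -14
x=12: %3==0, total = (-14)-12 = -26
x=-2: not %3==0, total = (-26)-1 = -27
x=-3: %3==0, total = (-27)-(-3) = -24
x=3: %3==0, total = (-24)-3 = -27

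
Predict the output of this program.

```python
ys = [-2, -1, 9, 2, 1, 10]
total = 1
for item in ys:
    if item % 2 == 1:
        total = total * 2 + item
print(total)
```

item=-2: not odd
item=-1: odd, total = 1*2+(-1) = 1
item=9: odd, total = 1*2+9 = 11
item=2: not odd
item=1: odd, total = 11*2+1 = 23
item=10: not odd

23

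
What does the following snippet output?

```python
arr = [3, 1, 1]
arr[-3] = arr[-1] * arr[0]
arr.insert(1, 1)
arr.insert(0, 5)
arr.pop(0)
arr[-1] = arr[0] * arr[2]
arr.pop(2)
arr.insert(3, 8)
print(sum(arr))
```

arr[-3] = arr[-1]*arr[0] = 1*3 = 3 → [3, 1, 1]
insert 1 at 1 → [3, 1, 1, 1]
insert 5 at 0 → [5, 3, 1, 1, 1]
pop(0) removes 5 → [3, 1, 1, 1]
arr[-1] = arr[0]*arr[2] = 3*1 = 3 → [3, 1, 1, 3]
pop(2) removes 1 → [3, 1, 3]
insert 8 at 3 → [3, 1, 3, 8]
sum = 15

15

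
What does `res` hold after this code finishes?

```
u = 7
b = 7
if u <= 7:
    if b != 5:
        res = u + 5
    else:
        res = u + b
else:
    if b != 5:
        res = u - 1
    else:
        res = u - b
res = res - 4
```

u=7, b=7
u <= 7 is True; b != 5 is True
→ res = u + 5 = 12
res = 12-4 = 8

8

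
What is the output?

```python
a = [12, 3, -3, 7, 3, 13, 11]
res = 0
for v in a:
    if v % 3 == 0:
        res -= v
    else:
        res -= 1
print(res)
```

-18

v=12: %3==0, res = 0-12 = -12
v=3: %3==0, res = (-12)-3 = -15
v=-3: %3==0, res = (-15)-(-3) = -12
v=7: not %3==0, res = (-12)-1 = -13
v=3: %3==0, res = (-13)-3 = -16
v=13: not %3==0, res = (-16)-1 = -17
v=11: not %3==0, res = (-17)-1 = -18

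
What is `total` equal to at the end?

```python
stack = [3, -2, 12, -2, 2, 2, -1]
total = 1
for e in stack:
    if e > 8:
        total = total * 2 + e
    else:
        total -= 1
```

e=3: not >8, total = 1-1 = 0
e=-2: not >8, total = 0-1 = -1
e=12: >8, total = (-1)*2+12 = 10
e=-2: not >8, total = 10-1 = 9
e=2: not >8, total = 9-1 = 8
e=2: not >8, total = 8-1 = 7
e=-1: not >8, total = 7-1 = 6

6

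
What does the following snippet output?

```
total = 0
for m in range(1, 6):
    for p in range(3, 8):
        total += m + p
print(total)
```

m=1,p=3: total = 0+4 = 4
m=1,p=4: total = 4+5 = 9
m=1,p=5: total = 9+6 = 15
m=1,p=6: total = 15+7 = 22
m=1,p=7: total = 22+8 = 30
m=2,p=3: total = 30+5 = 35
m=2,p=4: total = 35+6 = 41
m=2,p=5: total = 41+7 = 48
m=2,p=6: total = 48+8 = 56
m=2,p=7: total = 56+9 = 65
m=3,p=3: total = 65+6 = 71
m=3,p=4: total = 71+7 = 78
m=3,p=5: total = 78+8 = 86
m=3,p=6: total = 86+9 = 95
m=3,p=7: total = 95+10 = 105
m=4,p=3: total = 105+7 = 112
m=4,p=4: total = 112+8 = 120
m=4,p=5: total = 120+9 = 129
m=4,p=6: total = 129+10 = 139
m=4,p=7: total = 139+11 = 150
m=5,p=3: total = 150+8 = 158
m=5,p=4: total = 158+9 = 167
m=5,p=5: total = 167+10 = 177
m=5,p=6: total = 177+11 = 188
m=5,p=7: total = 188+12 = 200

200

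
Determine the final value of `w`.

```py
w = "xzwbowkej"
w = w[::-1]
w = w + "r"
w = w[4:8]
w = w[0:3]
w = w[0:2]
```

'ob'

reverse → 'jekwobwzx'
+ 'r' → 'jekwobwzxr'
slice [4:8] → 'obwz'
slice [0:3] → 'obw'
slice [0:2] → 'ob'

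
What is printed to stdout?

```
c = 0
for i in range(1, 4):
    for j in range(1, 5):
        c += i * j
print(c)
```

60

i=1,j=1: c = 0+1 = 1
i=1,j=2: c = 1+2 = 3
i=1,j=3: c = 3+3 = 6
i=1,j=4: c = 6+4 = 10
i=2,j=1: c = 10+2 = 12
i=2,j=2: c = 12+4 = 16
i=2,j=3: c = 16+6 = 22
i=2,j=4: c = 22+8 = 30
i=3,j=1: c = 30+3 = 33
i=3,j=2: c = 33+6 = 39
i=3,j=3: c = 39+9 = 48
i=3,j=4: c = 48+12 = 60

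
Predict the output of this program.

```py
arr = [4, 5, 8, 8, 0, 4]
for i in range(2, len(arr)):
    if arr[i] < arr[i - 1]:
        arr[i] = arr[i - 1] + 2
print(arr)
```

[4, 5, 8, 8, 10, 12]

i=2: 8>=5, unchanged → [4, 5, 8, 8, 0, 4]
i=3: 8>=8, unchanged → [4, 5, 8, 8, 0, 4]
i=4: 0<8, arr[4] = 8+2 = 10 → [4, 5, 8, 8, 10, 4]
i=5: 4<10, arr[5] = 10+2 = 12 → [4, 5, 8, 8, 10, 12]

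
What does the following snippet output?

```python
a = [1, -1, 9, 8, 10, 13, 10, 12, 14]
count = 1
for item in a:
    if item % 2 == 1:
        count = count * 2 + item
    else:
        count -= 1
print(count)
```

44

item=1: odd, count = 1*2+1 = 3
item=-1: odd, count = 3*2+(-1) = 5
item=9: odd, count = 5*2+9 = 19
item=8: not odd, count = 19-1 = 18
item=10: not odd, count = 18-1 = 17
item=13: odd, count = 17*2+13 = 47
item=10: not odd, count = 47-1 = 46
item=12: not odd, count = 46-1 = 45
item=14: not odd, count = 45-1 = 44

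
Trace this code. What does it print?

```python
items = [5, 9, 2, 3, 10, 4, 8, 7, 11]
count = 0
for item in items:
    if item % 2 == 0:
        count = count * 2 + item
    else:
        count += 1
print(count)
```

114

item=5: not even, count = 0+1 = 1
item=9: not even, count = 1+1 = 2
item=2: even, count = 2*2+2 = 6
item=3: not even, count = 6+1 = 7
item=10: even, count = 7*2+10 = 24
item=4: even, count = 24*2+4 = 52
item=8: even, count = 52*2+8 = 112
item=7: not even, count = 112+1 = 113
item=11: not even, count = 113+1 = 114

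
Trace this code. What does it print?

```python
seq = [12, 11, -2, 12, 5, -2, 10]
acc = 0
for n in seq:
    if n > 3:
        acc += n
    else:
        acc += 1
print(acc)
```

n=12: >3, acc = 0+12 = 12
n=11: >3, acc = 12+11 = 23
n=-2: not >3, acc = 23+1 = 24
n=12: >3, acc = 24+12 = 36
n=5: >3, acc = 36+5 = 41
n=-2: not >3, acc = 41+1 = 42
n=10: >3, acc = 42+10 = 52

52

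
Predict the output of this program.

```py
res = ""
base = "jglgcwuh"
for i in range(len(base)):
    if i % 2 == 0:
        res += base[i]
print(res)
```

jlcu

i=0: add 'j' → 'j'
i=1: skip
i=2: add 'l' → 'jl'
i=3: skip
i=4: add 'c' → 'jlc'
i=5: skip
i=6: add 'u' → 'jlcu'
i=7: skip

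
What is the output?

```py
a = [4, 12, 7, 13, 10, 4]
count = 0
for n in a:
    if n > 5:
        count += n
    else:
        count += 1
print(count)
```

n=4: not >5, count = 0+1 = 1
n=12: >5, count = 1+12 = 13
n=7: >5, count = 13+7 = 20
n=13: >5, count = 20+13 = 33
n=10: >5, count = 33+10 = 43
n=4: not >5, count = 43+1 = 44

44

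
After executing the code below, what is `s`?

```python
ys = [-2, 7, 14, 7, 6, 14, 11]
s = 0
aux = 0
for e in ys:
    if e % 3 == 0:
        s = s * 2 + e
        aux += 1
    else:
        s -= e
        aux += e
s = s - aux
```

e=-2: not %3==0, s = 0-(-2) = 2; aux=-2
e=7: not %3==0, s = 2-7 = -5; aux=5
e=14: not %3==0, s = (-5)-14 = -19; aux=19
e=7: not %3==0, s = (-19)-7 = -26; aux=26
e=6: %3==0, s = (-26)*2+6 = -46; aux=27
e=14: not %3==0, s = (-46)-14 = -60; aux=41
e=11: not %3==0, s = (-60)-11 = -71; aux=52
s-aux = (-71)-52 = -123

-123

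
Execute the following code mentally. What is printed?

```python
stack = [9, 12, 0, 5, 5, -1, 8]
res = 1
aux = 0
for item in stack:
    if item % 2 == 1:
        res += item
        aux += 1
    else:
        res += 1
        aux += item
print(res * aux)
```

item=9: odd, res = 1+9 = 10; aux=1
item=12: not odd, res = 10+1 = 11; aux=13
item=0: not odd, res = 11+1 = 12; aux=13
item=5: odd, res = 12+5 = 17; aux=14
item=5: odd, res = 17+5 = 22; aux=15
item=-1: odd, res = 22+(-1) = 21; aux=16
item=8: not odd, res = 21+1 = 22; aux=24
res*aux = 22*24 = 528

528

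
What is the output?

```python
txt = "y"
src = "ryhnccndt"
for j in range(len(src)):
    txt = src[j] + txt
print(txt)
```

tdnccnhyry

j=0: prepend 'r' → 'ry'
j=1: prepend 'y' → 'yry'
j=2: prepend 'h' → 'hyry'
j=3: prepend 'n' → 'nhyry'
j=4: prepend 'c' → 'cnhyry'
j=5: prepend 'c' → 'ccnhyry'
j=6: prepend 'n' → 'nccnhyry'
j=7: prepend 'd' → 'dnccnhyry'
j=8: prepend 't' → 'tdnccnhyry'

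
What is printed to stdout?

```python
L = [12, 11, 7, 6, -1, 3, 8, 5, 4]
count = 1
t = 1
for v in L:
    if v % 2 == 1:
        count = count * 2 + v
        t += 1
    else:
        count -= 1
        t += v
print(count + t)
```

264

v=12: not odd, count = 1-1 = 0; t=13
v=11: odd, count = 0*2+11 = 11; t=14
v=7: odd, count = 11*2+7 = 29; t=15
v=6: not odd, count = 29-1 = 28; t=21
v=-1: odd, count = 28*2+(-1) = 55; t=22
v=3: odd, count = 55*2+3 = 113; t=23
v=8: not odd, count = 113-1 = 112; t=31
v=5: odd, count = 112*2+5 = 229; t=32
v=4: not odd, count = 229-1 = 228; t=36
count+t = 228+36 = 264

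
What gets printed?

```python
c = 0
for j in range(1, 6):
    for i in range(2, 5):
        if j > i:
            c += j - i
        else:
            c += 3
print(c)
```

j=1,i=2: not 1>2, c = 0+3 = 3
j=1,i=3: not 1>3, c = 3+3 = 6
j=1,i=4: not 1>4, c = 6+3 = 9
j=2,i=2: not 2>2, c = 9+3 = 12
j=2,i=3: not 2>3, c = 12+3 = 15
j=2,i=4: not 2>4, c = 15+3 = 18
j=3,i=2: 3>2, c = 18+1 = 19
j=3,i=3: not 3>3, c = 19+3 = 22
j=3,i=4: not 3>4, c = 22+3 = 25
j=4,i=2: 4>2, c = 25+2 = 27
j=4,i=3: 4>3, c = 27+1 = 28
j=4,i=4: not 4>4, c = 28+3 = 31
j=5,i=2: 5>2, c = 31+3 = 34
j=5,i=3: 5>3, c = 34+2 = 36
j=5,i=4: 5>4, c = 36+1 = 37

37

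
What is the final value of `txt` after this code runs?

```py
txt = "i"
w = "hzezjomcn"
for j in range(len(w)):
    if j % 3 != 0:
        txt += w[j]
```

'izejocn'

j=0: skip
j=1: add 'z' → 'iz'
j=2: add 'e' → 'ize'
j=3: skip
j=4: add 'j' → 'izej'
j=5: add 'o' → 'izejo'
j=6: skip
j=7: add 'c' → 'izejoc'
j=8: add 'n' → 'izejocn'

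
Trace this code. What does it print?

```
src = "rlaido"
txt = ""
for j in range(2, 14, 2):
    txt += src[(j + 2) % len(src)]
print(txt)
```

j=2: add src[4]='d' → 'd'
j=4: add src[0]='r' → 'dr'
j=6: add src[2]='a' → 'dra'
j=8: add src[4]='d' → 'drad'
j=10: add src[0]='r' → 'dradr'
j=12: add src[2]='a' → 'dradra'

dradra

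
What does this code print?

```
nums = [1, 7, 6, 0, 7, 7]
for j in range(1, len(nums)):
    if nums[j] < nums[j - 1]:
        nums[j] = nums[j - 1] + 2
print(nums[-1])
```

15

j=1: 7>=1, unchanged → [1, 7, 6, 0, 7, 7]
j=2: 6<7, nums[2] = 7+2 = 9 → [1, 7, 9, 0, 7, 7]
j=3: 0<9, nums[3] = 9+2 = 11 → [1, 7, 9, 11, 7, 7]
j=4: 7<11, nums[4] = 11+2 = 13 → [1, 7, 9, 11, 13, 7]
j=5: 7<13, nums[5] = 13+2 = 15 → [1, 7, 9, 11, 13, 15]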